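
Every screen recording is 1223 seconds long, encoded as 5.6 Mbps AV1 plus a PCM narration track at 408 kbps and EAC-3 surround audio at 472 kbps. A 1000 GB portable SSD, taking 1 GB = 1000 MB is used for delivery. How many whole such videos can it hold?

1009

Audio total: 408 + 472 = 880 kbps = 0.880 Mbps.
Total bitrate: 6.480 Mbps.
Per item: 6.480 Mbps × 1223 s = 7,925 Mb = 990.6 MB.
Capacity: 1000 GB = 8,000,000 Mb; 1009.46 items → 1009 complete.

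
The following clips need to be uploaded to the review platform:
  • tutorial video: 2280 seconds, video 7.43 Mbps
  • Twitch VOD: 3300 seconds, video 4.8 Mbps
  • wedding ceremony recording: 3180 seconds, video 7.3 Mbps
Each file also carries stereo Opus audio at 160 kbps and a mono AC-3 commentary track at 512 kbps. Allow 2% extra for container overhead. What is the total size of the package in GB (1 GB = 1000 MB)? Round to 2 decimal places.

Audio total: 160 + 512 = 672 kbps = 0.672 Mbps.
tutorial video: 8.102 Mbps × 2280 s × 1.02 = 18842.0 Mb
Twitch VOD: 5.472 Mbps × 3300 s × 1.02 = 18418.8 Mb
wedding ceremony recording: 7.972 Mbps × 3180 s × 1.02 = 25858.0 Mb
Total: 63118.7 Mb = 7889.8 MB.
= 7.890 GB.

7.89 GB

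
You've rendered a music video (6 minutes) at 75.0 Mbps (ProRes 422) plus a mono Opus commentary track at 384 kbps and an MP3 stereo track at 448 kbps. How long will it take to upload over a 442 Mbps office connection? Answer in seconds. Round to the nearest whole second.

6 min = 360 s
Audio total: 384 + 448 = 832 kbps = 0.832 Mbps.
Total bitrate: 75.832 Mbps.
File: 75.832 Mbps × 360 s = 27299.5 Mb.
At 442 Mbps: 27299.5 / 442 = 61.8 s ≈ 61.8 seconds.

62 seconds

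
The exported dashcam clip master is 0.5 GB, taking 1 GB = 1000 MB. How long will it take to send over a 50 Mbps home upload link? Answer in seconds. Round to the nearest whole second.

File: 0.5 GB = 4000.0 Mb.
At 50 Mbps: 4000.0 / 50 = 80.0 s ≈ 80 seconds.

80 seconds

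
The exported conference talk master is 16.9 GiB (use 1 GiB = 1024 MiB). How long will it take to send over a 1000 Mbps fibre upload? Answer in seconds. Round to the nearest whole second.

145 seconds

File: 16.9 GiB = 145169.9 Mb.
At 1000 Mbps: 145169.9 / 1000 = 145.2 s ≈ 145 seconds.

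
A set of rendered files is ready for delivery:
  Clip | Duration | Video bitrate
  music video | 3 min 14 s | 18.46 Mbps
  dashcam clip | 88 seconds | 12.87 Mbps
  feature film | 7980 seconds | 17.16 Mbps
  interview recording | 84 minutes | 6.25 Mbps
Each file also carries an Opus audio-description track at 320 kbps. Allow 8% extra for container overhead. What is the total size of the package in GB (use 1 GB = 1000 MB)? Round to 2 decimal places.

23.95 GB

Audio: 320 kbps = 0.320 Mbps.
music video: 18.780 Mbps × 194 s × 1.08 = 3934.8 Mb
dashcam clip: 13.190 Mbps × 88 s × 1.08 = 1253.6 Mb
feature film: 17.480 Mbps × 7980 s × 1.08 = 150649.6 Mb
interview recording: 6.570 Mbps × 5040 s × 1.08 = 35761.8 Mb
Total: 191599.8 Mb = 23950.0 MB.
= 23.95 GB.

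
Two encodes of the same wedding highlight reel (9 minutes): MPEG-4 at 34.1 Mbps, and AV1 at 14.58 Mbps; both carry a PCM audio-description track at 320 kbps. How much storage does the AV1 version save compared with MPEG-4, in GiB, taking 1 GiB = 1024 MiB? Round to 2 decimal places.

9 min = 540 s
Audio: 320 kbps = 0.320 Mbps.
MPEG-4: 34.420 Mbps × 540 s = 18586.8 Mb = 2.164 GiB.
AV1: 14.900 Mbps × 540 s = 8046.0 Mb = 0.937 GiB.
Saving: 2.164 − 0.937 = 1.227 GiB.

1.23 GiB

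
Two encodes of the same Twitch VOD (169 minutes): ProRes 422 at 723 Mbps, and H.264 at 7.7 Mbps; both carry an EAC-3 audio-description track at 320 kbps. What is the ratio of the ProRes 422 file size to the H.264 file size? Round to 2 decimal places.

169 min = 10140 s
Audio: 320 kbps = 0.320 Mbps.
ProRes 422: 723.320 Mbps × 10140 s = 7334464.8 Mb = 916.808 GB.
H.264: 8.020 Mbps × 10140 s = 81322.8 Mb = 10.165 GB.
Ratio: 916.808 / 10.165 = 90.190.

90.19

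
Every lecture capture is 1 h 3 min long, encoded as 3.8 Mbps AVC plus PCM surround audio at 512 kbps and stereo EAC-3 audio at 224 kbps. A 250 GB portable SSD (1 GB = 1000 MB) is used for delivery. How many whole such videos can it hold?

1 h 3 min = 63 min = 3780 s
Audio total: 512 + 224 = 736 kbps = 0.736 Mbps.
Total bitrate: 4.536 Mbps.
Per item: 4.536 Mbps × 3780 s = 17,146 Mb = 2,143 MB.
Capacity: 250 GB = 2,000,000 Mb; 116.64 items → 116 complete.

116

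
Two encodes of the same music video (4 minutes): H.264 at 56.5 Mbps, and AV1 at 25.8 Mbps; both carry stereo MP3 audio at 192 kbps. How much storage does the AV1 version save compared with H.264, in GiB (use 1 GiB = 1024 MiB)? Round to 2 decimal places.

0.86 GiB

4 min = 240 s
Audio: 192 kbps = 0.192 Mbps.
H.264: 56.692 Mbps × 240 s = 13606.1 Mb = 1.584 GiB.
AV1: 25.992 Mbps × 240 s = 6238.1 Mb = 0.726 GiB.
Saving: 1.584 − 0.726 = 0.858 GiB.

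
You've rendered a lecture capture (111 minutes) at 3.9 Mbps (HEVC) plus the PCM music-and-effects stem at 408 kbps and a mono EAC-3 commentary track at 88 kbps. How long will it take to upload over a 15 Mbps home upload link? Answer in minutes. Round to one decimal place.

111 min = 6660 s
Audio total: 408 + 88 = 496 kbps = 0.496 Mbps.
Total bitrate: 4.396 Mbps.
File: 4.396 Mbps × 6660 s = 29277.4 Mb.
At 15 Mbps: 29277.4 / 15 = 1951.8 s ≈ 32.5 minutes.

32.5 minutes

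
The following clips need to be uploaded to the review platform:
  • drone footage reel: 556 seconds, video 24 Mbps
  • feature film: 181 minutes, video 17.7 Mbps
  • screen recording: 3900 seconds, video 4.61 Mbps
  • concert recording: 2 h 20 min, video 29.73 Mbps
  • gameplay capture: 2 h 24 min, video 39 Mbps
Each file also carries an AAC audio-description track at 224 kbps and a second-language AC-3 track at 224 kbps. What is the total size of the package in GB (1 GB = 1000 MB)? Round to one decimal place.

Audio total: 224 + 224 = 448 kbps = 0.448 Mbps.
drone footage reel: 24.448 Mbps × 556 s = 13593.1 Mb
feature film: 18.148 Mbps × 10860 s = 197087.3 Mb
screen recording: 5.058 Mbps × 3900 s = 19726.2 Mb
concert recording: 30.178 Mbps × 8400 s = 253495.2 Mb
gameplay capture: 39.448 Mbps × 8640 s = 340830.7 Mb
Total: 824732.5 Mb = 103091.6 MB.
= 103.1 GB.

103.1 GB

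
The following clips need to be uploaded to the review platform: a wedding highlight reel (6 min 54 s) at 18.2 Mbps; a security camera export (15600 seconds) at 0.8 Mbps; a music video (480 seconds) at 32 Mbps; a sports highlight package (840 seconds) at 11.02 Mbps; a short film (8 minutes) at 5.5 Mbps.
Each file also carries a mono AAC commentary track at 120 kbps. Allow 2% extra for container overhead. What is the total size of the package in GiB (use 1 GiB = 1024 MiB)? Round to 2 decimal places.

5.87 GiB

Audio: 120 kbps = 0.120 Mbps.
wedding highlight reel: 18.320 Mbps × 414 s × 1.02 = 7736.2 Mb
security camera export: 0.920 Mbps × 15600 s × 1.02 = 14639.0 Mb
music video: 32.120 Mbps × 480 s × 1.02 = 15726.0 Mb
sports highlight package: 11.140 Mbps × 840 s × 1.02 = 9544.8 Mb
short film: 5.620 Mbps × 480 s × 1.02 = 2751.6 Mb
Total: 50397.5 Mb = 6299.7 MB.
= 5.867 GiB.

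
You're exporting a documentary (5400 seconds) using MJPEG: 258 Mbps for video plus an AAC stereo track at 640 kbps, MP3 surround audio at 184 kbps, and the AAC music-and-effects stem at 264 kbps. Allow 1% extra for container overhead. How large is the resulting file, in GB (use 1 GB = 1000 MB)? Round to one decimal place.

176.6 GB

Audio total: 640 + 184 + 264 = 1088 kbps = 1.088 Mbps.
Total bitrate: 258 + 1.088 = 259.088 Mbps.
Stream data: 259.088 Mbps × 5400 s = 1399075.2 Mb.
With 1% container overhead: ×1.01.
1,413,066 Mb ÷ 8 = 176,633 MB → 176.6 GB.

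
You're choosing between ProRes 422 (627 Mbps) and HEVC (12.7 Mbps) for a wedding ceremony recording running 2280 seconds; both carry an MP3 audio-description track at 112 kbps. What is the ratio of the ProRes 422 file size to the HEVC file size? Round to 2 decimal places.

48.95

Audio: 112 kbps = 0.112 Mbps.
ProRes 422: 627.112 Mbps × 2280 s = 1429815.4 Mb = 178.727 GB.
HEVC: 12.812 Mbps × 2280 s = 29211.4 Mb = 3.651 GB.
Ratio: 178.727 / 3.651 = 48.947.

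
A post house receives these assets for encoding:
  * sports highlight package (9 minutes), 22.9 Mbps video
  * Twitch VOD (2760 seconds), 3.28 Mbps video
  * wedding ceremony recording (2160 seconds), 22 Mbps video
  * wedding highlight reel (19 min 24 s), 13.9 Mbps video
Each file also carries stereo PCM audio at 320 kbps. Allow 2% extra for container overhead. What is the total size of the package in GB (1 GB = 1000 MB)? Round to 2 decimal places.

Audio: 320 kbps = 0.320 Mbps.
sports highlight package: 23.220 Mbps × 540 s × 1.02 = 12789.6 Mb
Twitch VOD: 3.600 Mbps × 2760 s × 1.02 = 10134.7 Mb
wedding ceremony recording: 22.320 Mbps × 2160 s × 1.02 = 49175.4 Mb
wedding highlight reel: 14.220 Mbps × 1164 s × 1.02 = 16883.1 Mb
Total: 88982.8 Mb = 11122.9 MB.
= 11.12 GB.

11.12 GB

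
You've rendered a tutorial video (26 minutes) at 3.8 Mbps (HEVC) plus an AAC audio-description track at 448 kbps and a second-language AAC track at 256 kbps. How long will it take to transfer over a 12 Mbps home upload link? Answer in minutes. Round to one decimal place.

26 min = 1560 s
Audio total: 448 + 256 = 704 kbps = 0.704 Mbps.
Total bitrate: 4.504 Mbps.
File: 4.504 Mbps × 1560 s = 7026.2 Mb.
At 12 Mbps: 7026.2 / 12 = 585.5 s ≈ 9.76 minutes.

9.8 minutes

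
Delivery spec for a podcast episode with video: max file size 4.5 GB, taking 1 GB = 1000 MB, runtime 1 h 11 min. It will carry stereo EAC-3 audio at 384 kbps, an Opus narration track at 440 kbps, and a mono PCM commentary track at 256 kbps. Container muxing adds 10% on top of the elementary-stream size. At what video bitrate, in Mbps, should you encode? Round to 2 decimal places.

Budget: 4.5 GB = 36000.0 Mb.
Stream payload after overhead: 36000.0 / 1.10 = 32727.3 Mb.
1 h 11 min = 71 min = 4260 s
Total bitrate budget: 32727.3 Mb / 4260 s = 7.682 Mbps.
Audio total: 384 + 440 + 256 = 1080 kbps = 1.080 Mbps.
Video: 7.682 − 1.080 = 6.602 Mbps.

6.60 Mbps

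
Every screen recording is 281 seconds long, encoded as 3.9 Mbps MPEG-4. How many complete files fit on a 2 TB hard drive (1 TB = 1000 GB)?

Per item: 3.900 Mbps × 281 s = 1,096 Mb = 137.0 MB.
Capacity: 2 TB = 16,000,000 Mb; 14599.87 items → 14599 complete.

14599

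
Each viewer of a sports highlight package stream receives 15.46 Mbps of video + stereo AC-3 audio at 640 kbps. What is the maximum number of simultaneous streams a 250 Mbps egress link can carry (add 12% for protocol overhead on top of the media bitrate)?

Audio: 640 kbps = 0.640 Mbps.
Per-viewer media rate: 16.100 Mbps.
On the wire with 12% overhead: 18.032 Mbps.
250 Mbps = 250.0 Mbps; 250.0 / 18.032 = 13.86 → 13 viewers.

13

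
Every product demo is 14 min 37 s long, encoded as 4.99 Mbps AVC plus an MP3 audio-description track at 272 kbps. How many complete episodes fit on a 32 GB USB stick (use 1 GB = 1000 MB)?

55

14 min 37 s = 877 s
Audio: 272 kbps = 0.272 Mbps.
Total bitrate: 5.262 Mbps.
Per item: 5.262 Mbps × 877 s = 4,615 Mb = 576.8 MB.
Capacity: 32 GB = 256,000 Mb; 55.47 items → 55 complete.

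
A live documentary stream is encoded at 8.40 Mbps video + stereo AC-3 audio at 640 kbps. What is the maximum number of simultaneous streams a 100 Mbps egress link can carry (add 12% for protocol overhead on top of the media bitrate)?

9

Audio: 640 kbps = 0.640 Mbps.
Per-viewer media rate: 9.040 Mbps.
On the wire with 12% overhead: 10.125 Mbps.
100 Mbps = 100.0 Mbps; 100.0 / 10.125 = 9.88 → 9 viewers.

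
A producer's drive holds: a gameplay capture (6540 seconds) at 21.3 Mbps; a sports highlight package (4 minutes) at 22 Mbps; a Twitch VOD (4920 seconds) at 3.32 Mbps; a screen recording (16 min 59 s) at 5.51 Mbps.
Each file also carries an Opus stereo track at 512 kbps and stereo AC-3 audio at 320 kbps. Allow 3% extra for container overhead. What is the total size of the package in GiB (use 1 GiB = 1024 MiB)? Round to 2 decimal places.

21.24 GiB

Audio total: 512 + 320 = 832 kbps = 0.832 Mbps.
gameplay capture: 22.132 Mbps × 6540 s × 1.03 = 149085.6 Mb
sports highlight package: 22.832 Mbps × 240 s × 1.03 = 5644.1 Mb
Twitch VOD: 4.152 Mbps × 4920 s × 1.03 = 21040.7 Mb
screen recording: 6.342 Mbps × 1019 s × 1.03 = 6656.4 Mb
Total: 182426.7 Mb = 22803.3 MB.
= 21.24 GiB.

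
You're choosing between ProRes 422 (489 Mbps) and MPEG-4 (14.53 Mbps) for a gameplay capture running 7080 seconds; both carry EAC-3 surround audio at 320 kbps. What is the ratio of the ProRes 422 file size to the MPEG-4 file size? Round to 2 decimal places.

32.95

Audio: 320 kbps = 0.320 Mbps.
ProRes 422: 489.320 Mbps × 7080 s = 3464385.6 Mb = 433.048 GB.
MPEG-4: 14.850 Mbps × 7080 s = 105138.0 Mb = 13.142 GB.
Ratio: 433.048 / 13.142 = 32.951.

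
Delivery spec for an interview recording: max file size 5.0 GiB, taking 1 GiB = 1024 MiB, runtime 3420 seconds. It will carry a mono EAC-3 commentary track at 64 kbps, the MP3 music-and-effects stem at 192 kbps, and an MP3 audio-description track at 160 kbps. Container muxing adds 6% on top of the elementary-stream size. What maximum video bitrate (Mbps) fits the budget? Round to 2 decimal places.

Budget: 5.0 GiB = 42949.7 Mb.
Stream payload after overhead: 42949.7 / 1.06 = 40518.6 Mb.
Total bitrate budget: 40518.6 Mb / 3420 s = 11.848 Mbps.
Audio total: 64 + 192 + 160 = 416 kbps = 0.416 Mbps.
Video: 11.848 − 0.416 = 11.432 Mbps.

11.43 Mbps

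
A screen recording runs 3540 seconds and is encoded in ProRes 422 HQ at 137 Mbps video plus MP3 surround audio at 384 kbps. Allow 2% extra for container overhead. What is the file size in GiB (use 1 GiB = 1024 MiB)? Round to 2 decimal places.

Audio: 384 kbps = 0.384 Mbps.
Total bitrate: 137 + 0.384 = 137.384 Mbps.
Stream data: 137.384 Mbps × 3540 s = 486339.4 Mb.
With 2% container overhead: ×1.02.
496,066 Mb = 62,008,268,400 bytes ÷ 1,073,741,824 = 57.75 GiB.

57.75 GiB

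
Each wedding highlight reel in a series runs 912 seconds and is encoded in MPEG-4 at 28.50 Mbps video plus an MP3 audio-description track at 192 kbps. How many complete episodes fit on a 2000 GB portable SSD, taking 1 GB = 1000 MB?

Audio: 192 kbps = 0.192 Mbps.
Total bitrate: 28.692 Mbps.
Per item: 28.692 Mbps × 912 s = 26,167 Mb = 3,271 MB.
Capacity: 2000 GB = 16,000,000 Mb; 611.45 items → 611 complete.

611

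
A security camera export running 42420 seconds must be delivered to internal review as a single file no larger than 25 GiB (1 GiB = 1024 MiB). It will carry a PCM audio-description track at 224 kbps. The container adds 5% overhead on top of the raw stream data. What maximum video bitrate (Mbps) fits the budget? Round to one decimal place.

4.6 Mbps

Budget: 25 GiB = 214748.4 Mb.
Stream payload after overhead: 214748.4 / 1.05 = 204522.3 Mb.
Total bitrate budget: 204522.3 Mb / 42420 s = 4.821 Mbps.
Audio: 224 kbps = 0.224 Mbps.
Video: 4.821 − 0.224 = 4.597 Mbps.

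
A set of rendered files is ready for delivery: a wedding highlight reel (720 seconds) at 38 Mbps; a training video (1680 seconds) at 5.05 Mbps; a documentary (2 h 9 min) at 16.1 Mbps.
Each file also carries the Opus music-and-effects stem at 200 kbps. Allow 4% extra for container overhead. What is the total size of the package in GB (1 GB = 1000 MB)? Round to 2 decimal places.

21.12 GB

Audio: 200 kbps = 0.200 Mbps.
wedding highlight reel: 38.200 Mbps × 720 s × 1.04 = 28604.2 Mb
training video: 5.250 Mbps × 1680 s × 1.04 = 9172.8 Mb
documentary: 16.300 Mbps × 7740 s × 1.04 = 131208.5 Mb
Total: 168985.4 Mb = 21123.2 MB.
= 21.12 GB.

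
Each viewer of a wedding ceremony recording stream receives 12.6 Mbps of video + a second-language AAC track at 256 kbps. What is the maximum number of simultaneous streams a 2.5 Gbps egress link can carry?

194

Audio: 256 kbps = 0.256 Mbps.
Per-viewer media rate: 12.856 Mbps.
2.5 Gbps = 2,500 Mbps; 2,500 / 12.856 = 194.46 → 194 viewers.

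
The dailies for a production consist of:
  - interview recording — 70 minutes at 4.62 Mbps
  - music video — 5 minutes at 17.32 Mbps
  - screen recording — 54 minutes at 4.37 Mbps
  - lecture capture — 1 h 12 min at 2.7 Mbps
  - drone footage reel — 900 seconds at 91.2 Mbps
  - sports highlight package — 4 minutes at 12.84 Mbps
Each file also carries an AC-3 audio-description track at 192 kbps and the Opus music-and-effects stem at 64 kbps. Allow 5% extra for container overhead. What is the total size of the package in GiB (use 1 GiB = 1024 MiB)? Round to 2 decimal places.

Audio total: 192 + 64 = 256 kbps = 0.256 Mbps.
interview recording: 4.876 Mbps × 4200 s × 1.05 = 21503.2 Mb
music video: 17.576 Mbps × 300 s × 1.05 = 5536.4 Mb
screen recording: 4.626 Mbps × 3240 s × 1.05 = 15737.7 Mb
lecture capture: 2.956 Mbps × 4320 s × 1.05 = 13408.4 Mb
drone footage reel: 91.456 Mbps × 900 s × 1.05 = 86425.9 Mb
sports highlight package: 13.096 Mbps × 240 s × 1.05 = 3300.2 Mb
Total: 145911.8 Mb = 18239.0 MB.
= 16.99 GiB.

16.99 GiB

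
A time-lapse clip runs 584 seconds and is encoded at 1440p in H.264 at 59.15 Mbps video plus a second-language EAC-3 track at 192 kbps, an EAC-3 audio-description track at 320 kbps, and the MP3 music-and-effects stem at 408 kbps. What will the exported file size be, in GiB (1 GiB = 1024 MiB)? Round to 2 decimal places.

4.08 GiB

Audio total: 192 + 320 + 408 = 920 kbps = 0.920 Mbps.
Total bitrate: 59.15 + 0.920 = 60.070 Mbps.
Stream data: 60.070 Mbps × 584 s = 35080.9 Mb.
35,081 Mb = 4,385,110,000 bytes ÷ 1,073,741,824 = 4.084 GiB.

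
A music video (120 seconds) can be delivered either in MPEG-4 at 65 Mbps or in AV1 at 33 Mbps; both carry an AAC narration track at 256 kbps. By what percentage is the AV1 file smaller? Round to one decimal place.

49.0%

Audio: 256 kbps = 0.256 Mbps.
MPEG-4: 65.256 Mbps × 120 s = 7830.7 Mb = 0.979 GB.
AV1: 33.256 Mbps × 120 s = 3990.7 Mb = 0.499 GB.
Reduction: (1 − 0.499/0.979) × 100 = 49.04%.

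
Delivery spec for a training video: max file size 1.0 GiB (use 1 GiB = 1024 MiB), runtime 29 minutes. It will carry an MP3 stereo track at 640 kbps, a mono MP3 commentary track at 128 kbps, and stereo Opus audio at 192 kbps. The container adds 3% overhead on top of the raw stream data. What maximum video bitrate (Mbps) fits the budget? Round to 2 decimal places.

3.83 Mbps

Budget: 1.0 GiB = 8589.9 Mb.
Stream payload after overhead: 8589.9 / 1.03 = 8339.7 Mb.
29 min = 1740 s
Total bitrate budget: 8339.7 Mb / 1740 s = 4.793 Mbps.
Audio total: 640 + 128 + 192 = 960 kbps = 0.960 Mbps.
Video: 4.793 − 0.960 = 3.833 Mbps.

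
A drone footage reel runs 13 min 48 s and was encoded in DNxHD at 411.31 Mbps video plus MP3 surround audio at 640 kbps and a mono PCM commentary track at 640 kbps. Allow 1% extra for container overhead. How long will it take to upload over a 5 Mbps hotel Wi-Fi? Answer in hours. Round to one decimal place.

19.2 hours

13 min 48 s = 828 s
Audio total: 640 + 640 = 1280 kbps = 1.280 Mbps.
Total bitrate: 412.590 Mbps.
File: 412.590 Mbps × 828 s = 341624.5 Mb.
With 1% container overhead: ×1.01. → 345040.8 Mb.
At 5 Mbps: 345040.8 / 5 = 69008.2 s ≈ 19.2 hours.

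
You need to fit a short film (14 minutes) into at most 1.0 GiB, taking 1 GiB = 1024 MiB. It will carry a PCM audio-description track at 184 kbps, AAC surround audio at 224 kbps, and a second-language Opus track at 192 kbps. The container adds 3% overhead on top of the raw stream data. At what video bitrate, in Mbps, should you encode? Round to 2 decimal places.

9.33 Mbps

Budget: 1.0 GiB = 8589.9 Mb.
Stream payload after overhead: 8589.9 / 1.03 = 8339.7 Mb.
14 min = 840 s
Total bitrate budget: 8339.7 Mb / 840 s = 9.928 Mbps.
Audio total: 184 + 224 + 192 = 600 kbps = 0.600 Mbps.
Video: 9.928 − 0.600 = 9.328 Mbps.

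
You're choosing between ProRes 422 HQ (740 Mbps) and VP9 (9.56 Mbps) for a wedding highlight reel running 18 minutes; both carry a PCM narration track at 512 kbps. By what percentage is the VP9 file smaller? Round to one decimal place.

98.6%

18 min = 1080 s
Audio: 512 kbps = 0.512 Mbps.
ProRes 422 HQ: 740.512 Mbps × 1080 s = 799753.0 Mb = 99.969 GB.
VP9: 10.072 Mbps × 1080 s = 10877.8 Mb = 1.360 GB.
Reduction: (1 − 1.360/99.969) × 100 = 98.64%.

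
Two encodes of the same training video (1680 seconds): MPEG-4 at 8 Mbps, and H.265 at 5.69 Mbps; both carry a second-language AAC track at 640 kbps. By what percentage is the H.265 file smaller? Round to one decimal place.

26.7%

Audio: 640 kbps = 0.640 Mbps.
MPEG-4: 8.640 Mbps × 1680 s = 14515.2 Mb = 1.690 GiB.
H.265: 6.330 Mbps × 1680 s = 10634.4 Mb = 1.238 GiB.
Reduction: (1 − 1.238/1.690) × 100 = 26.74%.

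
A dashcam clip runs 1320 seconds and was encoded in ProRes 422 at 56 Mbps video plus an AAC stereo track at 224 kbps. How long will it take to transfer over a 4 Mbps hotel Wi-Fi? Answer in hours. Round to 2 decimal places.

Audio: 224 kbps = 0.224 Mbps.
Total bitrate: 56.224 Mbps.
File: 56.224 Mbps × 1320 s = 74215.7 Mb.
At 4 Mbps: 74215.7 / 4 = 18553.9 s ≈ 5.15 hours.

5.15 hours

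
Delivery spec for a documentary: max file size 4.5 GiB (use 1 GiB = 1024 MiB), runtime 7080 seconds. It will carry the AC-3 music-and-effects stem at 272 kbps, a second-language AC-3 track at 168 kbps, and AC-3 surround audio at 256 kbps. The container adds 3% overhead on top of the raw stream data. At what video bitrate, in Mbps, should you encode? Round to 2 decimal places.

4.60 Mbps

Budget: 4.5 GiB = 38654.7 Mb.
Stream payload after overhead: 38654.7 / 1.03 = 37528.8 Mb.
Total bitrate budget: 37528.8 Mb / 7080 s = 5.301 Mbps.
Audio total: 272 + 168 + 256 = 696 kbps = 0.696 Mbps.
Video: 5.301 − 0.696 = 4.605 Mbps.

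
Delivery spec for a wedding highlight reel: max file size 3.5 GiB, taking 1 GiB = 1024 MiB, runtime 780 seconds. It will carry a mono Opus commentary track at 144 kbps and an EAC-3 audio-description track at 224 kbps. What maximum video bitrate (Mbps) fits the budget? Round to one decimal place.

Budget: 3.5 GiB = 30064.8 Mb.
Total bitrate budget: 30064.8 Mb / 780 s = 38.545 Mbps.
Audio total: 144 + 224 = 368 kbps = 0.368 Mbps.
Video: 38.545 − 0.368 = 38.177 Mbps.

38.2 Mbps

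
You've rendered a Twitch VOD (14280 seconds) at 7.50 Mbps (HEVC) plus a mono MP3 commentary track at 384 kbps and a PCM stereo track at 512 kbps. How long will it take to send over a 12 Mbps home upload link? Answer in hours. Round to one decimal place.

Audio total: 384 + 512 = 896 kbps = 0.896 Mbps.
Total bitrate: 8.396 Mbps.
File: 8.396 Mbps × 14280 s = 119894.9 Mb.
At 12 Mbps: 119894.9 / 12 = 9991.2 s ≈ 2.78 hours.

2.8 hours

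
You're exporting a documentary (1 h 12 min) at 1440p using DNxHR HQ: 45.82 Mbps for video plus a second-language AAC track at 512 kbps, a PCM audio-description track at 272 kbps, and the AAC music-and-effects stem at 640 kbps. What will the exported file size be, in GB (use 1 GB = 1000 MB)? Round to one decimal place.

1 h 12 min = 72 min = 4320 s
Audio total: 512 + 272 + 640 = 1424 kbps = 1.424 Mbps.
Total bitrate: 45.82 + 1.424 = 47.244 Mbps.
Stream data: 47.244 Mbps × 4320 s = 204094.1 Mb.
204,094 Mb ÷ 8 = 25,512 MB → 25.51 GB.

25.5 GB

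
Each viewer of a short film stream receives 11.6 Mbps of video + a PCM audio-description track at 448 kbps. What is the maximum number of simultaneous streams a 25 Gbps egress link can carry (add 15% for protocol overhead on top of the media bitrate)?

Audio: 448 kbps = 0.448 Mbps.
Per-viewer media rate: 12.048 Mbps.
On the wire with 15% overhead: 13.855 Mbps.
25 Gbps = 25,000 Mbps; 25,000 / 13.855 = 1804.38 → 1804 viewers.

1804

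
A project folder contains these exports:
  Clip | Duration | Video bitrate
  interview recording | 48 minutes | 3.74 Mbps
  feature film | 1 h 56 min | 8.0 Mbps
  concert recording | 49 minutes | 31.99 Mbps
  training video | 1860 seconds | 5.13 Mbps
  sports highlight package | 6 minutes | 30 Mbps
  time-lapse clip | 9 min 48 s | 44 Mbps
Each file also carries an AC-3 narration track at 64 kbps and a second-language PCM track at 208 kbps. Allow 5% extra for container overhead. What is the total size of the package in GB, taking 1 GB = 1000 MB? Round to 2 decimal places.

Audio total: 64 + 208 = 272 kbps = 0.272 Mbps.
interview recording: 4.012 Mbps × 2880 s × 1.05 = 12132.3 Mb
feature film: 8.272 Mbps × 6960 s × 1.05 = 60451.8 Mb
concert recording: 32.262 Mbps × 2940 s × 1.05 = 99592.8 Mb
training video: 5.402 Mbps × 1860 s × 1.05 = 10550.1 Mb
sports highlight package: 30.272 Mbps × 360 s × 1.05 = 11442.8 Mb
time-lapse clip: 44.272 Mbps × 588 s × 1.05 = 27333.5 Mb
Total: 221503.3 Mb = 27687.9 MB.
= 27.69 GB.

27.69 GB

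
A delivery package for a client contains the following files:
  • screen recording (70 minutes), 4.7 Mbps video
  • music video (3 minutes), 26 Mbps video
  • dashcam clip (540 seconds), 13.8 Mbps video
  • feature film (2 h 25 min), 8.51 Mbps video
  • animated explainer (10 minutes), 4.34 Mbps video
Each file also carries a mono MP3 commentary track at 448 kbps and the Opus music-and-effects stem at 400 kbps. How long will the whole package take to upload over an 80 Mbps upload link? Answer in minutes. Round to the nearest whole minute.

25 minutes

Audio total: 448 + 400 = 848 kbps = 0.848 Mbps.
screen recording: 5.548 Mbps × 4200 s = 23301.6 Mb
music video: 26.848 Mbps × 180 s = 4832.6 Mb
dashcam clip: 14.648 Mbps × 540 s = 7909.9 Mb
feature film: 9.358 Mbps × 8700 s = 81414.6 Mb
animated explainer: 5.188 Mbps × 600 s = 3112.8 Mb
Total: 120571.6 Mb = 15071.4 MB.
At 80 Mbps: 120571.6 / 80 = 1507 s ≈ 25.1 minutes.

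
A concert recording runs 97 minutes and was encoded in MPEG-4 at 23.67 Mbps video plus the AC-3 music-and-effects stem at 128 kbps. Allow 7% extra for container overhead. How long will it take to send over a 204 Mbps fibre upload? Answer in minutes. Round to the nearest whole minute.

97 min = 5820 s
Audio: 128 kbps = 0.128 Mbps.
Total bitrate: 23.798 Mbps.
File: 23.798 Mbps × 5820 s = 138504.4 Mb.
With 7% container overhead: ×1.07. → 148199.7 Mb.
At 204 Mbps: 148199.7 / 204 = 726.5 s ≈ 12.1 minutes.

12 minutes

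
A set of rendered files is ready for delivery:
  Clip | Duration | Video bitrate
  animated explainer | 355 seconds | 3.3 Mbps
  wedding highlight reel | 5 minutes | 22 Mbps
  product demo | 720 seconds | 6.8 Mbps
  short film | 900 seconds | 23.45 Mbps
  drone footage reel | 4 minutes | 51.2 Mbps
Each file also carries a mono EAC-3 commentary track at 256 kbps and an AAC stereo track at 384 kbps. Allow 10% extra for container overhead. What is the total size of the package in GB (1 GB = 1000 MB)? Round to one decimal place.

Audio total: 256 + 384 = 640 kbps = 0.640 Mbps.
animated explainer: 3.940 Mbps × 355 s × 1.10 = 1538.6 Mb
wedding highlight reel: 22.640 Mbps × 300 s × 1.10 = 7471.2 Mb
product demo: 7.440 Mbps × 720 s × 1.10 = 5892.5 Mb
short film: 24.090 Mbps × 900 s × 1.10 = 23849.1 Mb
drone footage reel: 51.840 Mbps × 240 s × 1.10 = 13685.8 Mb
Total: 52437.1 Mb = 6554.6 MB.
= 6.555 GB.

6.6 GB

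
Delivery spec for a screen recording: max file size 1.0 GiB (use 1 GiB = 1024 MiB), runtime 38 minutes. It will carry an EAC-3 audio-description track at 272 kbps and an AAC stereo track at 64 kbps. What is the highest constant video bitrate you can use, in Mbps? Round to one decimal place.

Budget: 1.0 GiB = 8589.9 Mb.
38 min = 2280 s
Total bitrate budget: 8589.9 Mb / 2280 s = 3.768 Mbps.
Audio total: 272 + 64 = 336 kbps = 0.336 Mbps.
Video: 3.768 − 0.336 = 3.432 Mbps.

3.4 Mbps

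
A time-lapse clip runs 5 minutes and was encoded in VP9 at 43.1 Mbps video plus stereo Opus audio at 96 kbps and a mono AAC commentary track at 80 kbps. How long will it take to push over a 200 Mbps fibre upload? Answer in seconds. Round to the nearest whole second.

5 min = 300 s
Audio total: 96 + 80 = 176 kbps = 0.176 Mbps.
Total bitrate: 43.276 Mbps.
File: 43.276 Mbps × 300 s = 12982.8 Mb.
At 200 Mbps: 12982.8 / 200 = 64.9 s ≈ 64.9 seconds.

65 seconds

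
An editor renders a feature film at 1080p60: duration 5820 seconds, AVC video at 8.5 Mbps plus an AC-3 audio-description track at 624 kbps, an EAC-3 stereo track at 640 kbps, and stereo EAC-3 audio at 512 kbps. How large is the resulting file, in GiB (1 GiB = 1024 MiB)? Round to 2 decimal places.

6.96 GiB

Audio total: 624 + 640 + 512 = 1776 kbps = 1.776 Mbps.
Total bitrate: 8.5 + 1.776 = 10.276 Mbps.
Stream data: 10.276 Mbps × 5820 s = 59806.3 Mb.
59,806 Mb = 7,475,790,000 bytes ÷ 1,073,741,824 = 6.962 GiB.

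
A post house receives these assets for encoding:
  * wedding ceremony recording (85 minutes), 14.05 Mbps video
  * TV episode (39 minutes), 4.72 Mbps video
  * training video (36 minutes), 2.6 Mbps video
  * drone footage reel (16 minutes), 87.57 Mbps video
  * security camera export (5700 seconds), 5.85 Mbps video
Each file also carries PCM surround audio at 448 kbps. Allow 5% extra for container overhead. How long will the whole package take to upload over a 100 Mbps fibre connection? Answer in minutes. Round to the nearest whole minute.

Audio: 448 kbps = 0.448 Mbps.
wedding ceremony recording: 14.498 Mbps × 5100 s × 1.05 = 77636.8 Mb
TV episode: 5.168 Mbps × 2340 s × 1.05 = 12697.8 Mb
training video: 3.048 Mbps × 2160 s × 1.05 = 6912.9 Mb
drone footage reel: 88.018 Mbps × 960 s × 1.05 = 88722.1 Mb
security camera export: 6.298 Mbps × 5700 s × 1.05 = 37693.5 Mb
Total: 223663.1 Mb = 27957.9 MB.
At 100 Mbps: 223663.1 / 100 = 2237 s ≈ 37.3 minutes.

37 minutes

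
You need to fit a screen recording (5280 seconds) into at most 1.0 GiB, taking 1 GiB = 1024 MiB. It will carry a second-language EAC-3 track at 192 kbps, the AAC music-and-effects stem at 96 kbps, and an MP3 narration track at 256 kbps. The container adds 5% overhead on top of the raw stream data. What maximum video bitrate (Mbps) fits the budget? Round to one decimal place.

Budget: 1.0 GiB = 8589.9 Mb.
Stream payload after overhead: 8589.9 / 1.05 = 8180.9 Mb.
Total bitrate budget: 8180.9 Mb / 5280 s = 1.549 Mbps.
Audio total: 192 + 96 + 256 = 544 kbps = 0.544 Mbps.
Video: 1.549 − 0.544 = 1.005 Mbps.

1.0 Mbps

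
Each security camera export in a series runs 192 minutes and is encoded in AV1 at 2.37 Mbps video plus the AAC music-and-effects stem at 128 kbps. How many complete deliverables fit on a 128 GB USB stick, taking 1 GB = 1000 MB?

192 min = 11520 s
Audio: 128 kbps = 0.128 Mbps.
Total bitrate: 2.498 Mbps.
Per item: 2.498 Mbps × 11520 s = 28,777 Mb = 3,597 MB.
Capacity: 128 GB = 1,024,000 Mb; 35.58 items → 35 complete.

35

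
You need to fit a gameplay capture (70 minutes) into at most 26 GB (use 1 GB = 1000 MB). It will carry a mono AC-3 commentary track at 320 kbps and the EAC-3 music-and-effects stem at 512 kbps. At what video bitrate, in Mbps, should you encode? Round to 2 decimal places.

48.69 Mbps

Budget: 26 GB = 208000.0 Mb.
70 min = 4200 s
Total bitrate budget: 208000.0 Mb / 4200 s = 49.524 Mbps.
Audio total: 320 + 512 = 832 kbps = 0.832 Mbps.
Video: 49.524 − 0.832 = 48.692 Mbps.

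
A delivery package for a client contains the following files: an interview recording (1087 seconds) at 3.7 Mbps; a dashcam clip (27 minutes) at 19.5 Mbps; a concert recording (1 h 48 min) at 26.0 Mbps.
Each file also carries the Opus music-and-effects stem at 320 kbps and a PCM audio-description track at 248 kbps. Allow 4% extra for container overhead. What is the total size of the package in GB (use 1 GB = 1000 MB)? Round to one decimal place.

27.2 GB

Audio total: 320 + 248 = 568 kbps = 0.568 Mbps.
interview recording: 4.268 Mbps × 1087 s × 1.04 = 4824.9 Mb
dashcam clip: 20.068 Mbps × 1620 s × 1.04 = 33810.6 Mb
concert recording: 26.568 Mbps × 6480 s × 1.04 = 179047.1 Mb
Total: 217682.5 Mb = 27210.3 MB.
= 27.21 GB.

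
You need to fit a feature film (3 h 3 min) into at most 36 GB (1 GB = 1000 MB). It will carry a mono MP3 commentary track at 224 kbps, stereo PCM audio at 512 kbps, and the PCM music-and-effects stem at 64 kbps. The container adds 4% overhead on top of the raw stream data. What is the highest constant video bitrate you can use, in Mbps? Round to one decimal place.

24.4 Mbps

Budget: 36 GB = 288000.0 Mb.
Stream payload after overhead: 288000.0 / 1.04 = 276923.1 Mb.
3 h 3 min = 183 min = 10980 s
Total bitrate budget: 276923.1 Mb / 10980 s = 25.221 Mbps.
Audio total: 224 + 512 + 64 = 800 kbps = 0.800 Mbps.
Video: 25.221 − 0.800 = 24.421 Mbps.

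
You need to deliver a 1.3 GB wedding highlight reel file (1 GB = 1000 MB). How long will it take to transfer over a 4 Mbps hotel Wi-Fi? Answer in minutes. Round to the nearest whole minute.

43 minutes

File: 1.3 GB = 10400.0 Mb.
At 4 Mbps: 10400.0 / 4 = 2600.0 s ≈ 43.3 minutes.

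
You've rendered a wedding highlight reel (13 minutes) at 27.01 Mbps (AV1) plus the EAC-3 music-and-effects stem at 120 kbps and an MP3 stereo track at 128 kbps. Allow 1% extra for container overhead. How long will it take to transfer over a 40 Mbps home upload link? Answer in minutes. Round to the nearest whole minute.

13 min = 780 s
Audio total: 120 + 128 = 248 kbps = 0.248 Mbps.
Total bitrate: 27.258 Mbps.
File: 27.258 Mbps × 780 s = 21261.2 Mb.
With 1% container overhead: ×1.01. → 21473.9 Mb.
At 40 Mbps: 21473.9 / 40 = 536.8 s ≈ 8.95 minutes.

9 minutes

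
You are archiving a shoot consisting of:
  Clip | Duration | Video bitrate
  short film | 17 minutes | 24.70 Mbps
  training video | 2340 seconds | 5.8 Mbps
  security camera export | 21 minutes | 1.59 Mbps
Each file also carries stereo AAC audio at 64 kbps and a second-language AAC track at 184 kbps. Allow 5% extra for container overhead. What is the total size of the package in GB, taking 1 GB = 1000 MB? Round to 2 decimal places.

Audio total: 64 + 184 = 248 kbps = 0.248 Mbps.
short film: 24.948 Mbps × 1020 s × 1.05 = 26719.3 Mb
training video: 6.048 Mbps × 2340 s × 1.05 = 14859.9 Mb
security camera export: 1.838 Mbps × 1260 s × 1.05 = 2431.7 Mb
Total: 44010.9 Mb = 5501.4 MB.
= 5.501 GB.

5.50 GB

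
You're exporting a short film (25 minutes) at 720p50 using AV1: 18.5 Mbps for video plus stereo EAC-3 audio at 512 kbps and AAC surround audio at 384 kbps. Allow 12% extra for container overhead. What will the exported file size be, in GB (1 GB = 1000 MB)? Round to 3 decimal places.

4.073 GB

25 min = 1500 s
Audio total: 512 + 384 = 896 kbps = 0.896 Mbps.
Total bitrate: 18.5 + 0.896 = 19.396 Mbps.
Stream data: 19.396 Mbps × 1500 s = 29094.0 Mb.
With 12% container overhead: ×1.12.
32,585 Mb ÷ 8 = 4,073 MB → 4.073 GB.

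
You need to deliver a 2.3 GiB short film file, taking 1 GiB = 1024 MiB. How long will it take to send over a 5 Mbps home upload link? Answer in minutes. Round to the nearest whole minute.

File: 2.3 GiB = 19756.8 Mb.
At 5 Mbps: 19756.8 / 5 = 3951.4 s ≈ 65.9 minutes.

66 minutes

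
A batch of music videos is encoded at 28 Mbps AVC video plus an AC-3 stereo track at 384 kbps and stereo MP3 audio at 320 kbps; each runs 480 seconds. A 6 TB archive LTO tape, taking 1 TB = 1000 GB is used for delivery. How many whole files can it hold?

3483

Audio total: 384 + 320 = 704 kbps = 0.704 Mbps.
Total bitrate: 28.704 Mbps.
Per item: 28.704 Mbps × 480 s = 13,778 Mb = 1,722 MB.
Capacity: 6 TB = 48,000,000 Mb; 3483.84 items → 3483 complete.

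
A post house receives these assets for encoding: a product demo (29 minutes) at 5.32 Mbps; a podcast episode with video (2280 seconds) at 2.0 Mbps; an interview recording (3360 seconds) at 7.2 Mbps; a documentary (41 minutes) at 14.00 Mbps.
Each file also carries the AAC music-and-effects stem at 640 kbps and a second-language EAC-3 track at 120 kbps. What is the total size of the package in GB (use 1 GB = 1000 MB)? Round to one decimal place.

10.0 GB

Audio total: 640 + 120 = 760 kbps = 0.760 Mbps.
product demo: 6.080 Mbps × 1740 s = 10579.2 Mb
podcast episode with video: 2.760 Mbps × 2280 s = 6292.8 Mb
interview recording: 7.960 Mbps × 3360 s = 26745.6 Mb
documentary: 14.760 Mbps × 2460 s = 36309.6 Mb
Total: 79927.2 Mb = 9990.9 MB.
= 9.991 GB.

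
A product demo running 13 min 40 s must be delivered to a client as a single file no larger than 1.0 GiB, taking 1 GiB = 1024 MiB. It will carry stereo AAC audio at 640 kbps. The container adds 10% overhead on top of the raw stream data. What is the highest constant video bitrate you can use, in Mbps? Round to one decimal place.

8.9 Mbps

Budget: 1.0 GiB = 8589.9 Mb.
Stream payload after overhead: 8589.9 / 1.10 = 7809.0 Mb.
13 min 40 s = 820 s
Total bitrate budget: 7809.0 Mb / 820 s = 9.523 Mbps.
Audio: 640 kbps = 0.640 Mbps.
Video: 9.523 − 0.640 = 8.883 Mbps.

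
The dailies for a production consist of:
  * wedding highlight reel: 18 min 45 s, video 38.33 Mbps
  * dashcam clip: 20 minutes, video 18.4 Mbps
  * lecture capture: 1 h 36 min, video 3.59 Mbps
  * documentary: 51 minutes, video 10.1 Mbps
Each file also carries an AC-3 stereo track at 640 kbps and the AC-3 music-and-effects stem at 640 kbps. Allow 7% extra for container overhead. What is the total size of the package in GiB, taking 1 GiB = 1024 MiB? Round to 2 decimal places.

Audio total: 640 + 640 = 1280 kbps = 1.280 Mbps.
wedding highlight reel: 39.610 Mbps × 1125 s × 1.07 = 47680.5 Mb
dashcam clip: 19.680 Mbps × 1200 s × 1.07 = 25269.1 Mb
lecture capture: 4.870 Mbps × 5760 s × 1.07 = 30014.8 Mb
documentary: 11.380 Mbps × 3060 s × 1.07 = 37260.4 Mb
Total: 140224.8 Mb = 17528.1 MB.
= 16.32 GiB.

16.32 GiB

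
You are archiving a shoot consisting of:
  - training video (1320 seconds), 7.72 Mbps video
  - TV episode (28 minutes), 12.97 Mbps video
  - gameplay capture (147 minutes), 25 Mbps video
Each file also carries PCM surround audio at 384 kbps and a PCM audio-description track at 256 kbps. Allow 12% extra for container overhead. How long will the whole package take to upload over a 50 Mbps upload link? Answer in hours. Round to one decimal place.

1.6 hours

Audio total: 384 + 256 = 640 kbps = 0.640 Mbps.
training video: 8.360 Mbps × 1320 s × 1.12 = 12359.4 Mb
TV episode: 13.610 Mbps × 1680 s × 1.12 = 25608.6 Mb
gameplay capture: 25.640 Mbps × 8820 s × 1.12 = 253282.2 Mb
Total: 291250.2 Mb = 36406.3 MB.
At 50 Mbps: 291250.2 / 50 = 5825 s ≈ 1.62 hours.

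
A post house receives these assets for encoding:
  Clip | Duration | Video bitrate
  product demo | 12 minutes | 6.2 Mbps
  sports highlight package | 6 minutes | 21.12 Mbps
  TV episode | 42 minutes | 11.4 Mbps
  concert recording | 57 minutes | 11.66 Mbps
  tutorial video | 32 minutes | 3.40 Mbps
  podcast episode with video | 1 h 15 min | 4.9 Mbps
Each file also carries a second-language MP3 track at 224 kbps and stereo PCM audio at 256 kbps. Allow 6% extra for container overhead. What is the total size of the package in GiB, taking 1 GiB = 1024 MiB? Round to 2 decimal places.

14.28 GiB

Audio total: 224 + 256 = 480 kbps = 0.480 Mbps.
product demo: 6.680 Mbps × 720 s × 1.06 = 5098.2 Mb
sports highlight package: 21.600 Mbps × 360 s × 1.06 = 8242.6 Mb
TV episode: 11.880 Mbps × 2520 s × 1.06 = 31733.9 Mb
concert recording: 12.140 Mbps × 3420 s × 1.06 = 44009.9 Mb
tutorial video: 3.880 Mbps × 1920 s × 1.06 = 7896.6 Mb
podcast episode with video: 5.380 Mbps × 4500 s × 1.06 = 25662.6 Mb
Total: 122643.7 Mb = 15330.5 MB.
= 14.28 GiB.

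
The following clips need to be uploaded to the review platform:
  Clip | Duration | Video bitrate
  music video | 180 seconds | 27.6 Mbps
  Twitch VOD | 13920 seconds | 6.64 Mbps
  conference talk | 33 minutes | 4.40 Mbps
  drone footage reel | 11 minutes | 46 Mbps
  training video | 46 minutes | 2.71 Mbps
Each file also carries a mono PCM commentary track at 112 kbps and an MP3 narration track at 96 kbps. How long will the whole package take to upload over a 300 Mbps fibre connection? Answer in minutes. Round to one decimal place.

Audio total: 112 + 96 = 208 kbps = 0.208 Mbps.
music video: 27.808 Mbps × 180 s = 5005.4 Mb
Twitch VOD: 6.848 Mbps × 13920 s = 95324.2 Mb
conference talk: 4.608 Mbps × 1980 s = 9123.8 Mb
drone footage reel: 46.208 Mbps × 660 s = 30497.3 Mb
training video: 2.918 Mbps × 2760 s = 8053.7 Mb
Total: 148004.4 Mb = 18500.5 MB.
At 300 Mbps: 148004.4 / 300 = 493 s ≈ 8.22 minutes.

8.2 minutes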